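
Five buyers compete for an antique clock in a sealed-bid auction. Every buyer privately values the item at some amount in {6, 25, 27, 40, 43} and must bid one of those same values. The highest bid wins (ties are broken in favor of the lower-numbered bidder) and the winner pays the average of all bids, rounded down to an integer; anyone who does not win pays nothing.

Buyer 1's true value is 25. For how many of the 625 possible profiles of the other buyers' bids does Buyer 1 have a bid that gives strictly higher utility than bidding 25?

Others bid (6, 6, 6, 6): truth gives 16; bid 6 gives 19 > 16. Violating.
Others bid (6, 6, 6, 27): truth gives 0; bid 27 gives 11 > 0. Violating.
Others bid (6, 6, 6, 40): truth gives 0; bid 40 gives 6 > 0. Violating.
Others bid (6, 6, 6, 43): truth gives 0; bid 43 gives 5 > 0. Violating.
Others bid (6, 6, 6, 25): truth gives 12; no alternative beats it.
Others bid (6, 6, 25, 6): truth gives 12; no alternative beats it.
(Checking all 625 profiles: 95 have a profitable deviation, 530 do not.)

95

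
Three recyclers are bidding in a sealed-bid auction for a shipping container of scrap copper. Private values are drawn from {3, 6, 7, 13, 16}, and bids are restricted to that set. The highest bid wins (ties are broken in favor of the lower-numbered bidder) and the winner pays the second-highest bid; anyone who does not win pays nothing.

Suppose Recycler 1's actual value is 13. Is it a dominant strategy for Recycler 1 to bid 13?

Yes

Check each profile of the others' bids and compare truth against every alternative bid.
Others bid (3, 3): truth gives 10, best alternative gives 10.
Others bid (3, 6): truth gives 7, best alternative gives 7.
Others bid (6, 3): truth gives 7, best alternative gives 7.
Others bid (6, 6): truth gives 7, best alternative gives 7.
Others bid (3, 7): truth gives 6, best alternative gives 6.
Others bid (6, 7): truth gives 6, best alternative gives 6.
(Remaining 19 profiles checked similarly; truth is weakly best in each.)
In every case the truthful bid is at least as good as any alternative, so it is a dominant strategy.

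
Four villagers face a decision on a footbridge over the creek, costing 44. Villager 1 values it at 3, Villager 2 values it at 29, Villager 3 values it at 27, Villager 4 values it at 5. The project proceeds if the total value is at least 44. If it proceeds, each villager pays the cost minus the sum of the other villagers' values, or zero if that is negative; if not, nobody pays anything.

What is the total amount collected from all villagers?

16

Total value 64 ≥ cost 44, so it is built.
Villager 1: others sum to 61; max(0, 44 - 61) = 0.
Villager 2: others sum to 35; max(0, 44 - 35) = 9.
Villager 3: others sum to 37; max(0, 44 - 37) = 7.
Villager 4: others sum to 59; max(0, 44 - 59) = 0.
Total collected = 0 + 9 + 7 + 0 = 16.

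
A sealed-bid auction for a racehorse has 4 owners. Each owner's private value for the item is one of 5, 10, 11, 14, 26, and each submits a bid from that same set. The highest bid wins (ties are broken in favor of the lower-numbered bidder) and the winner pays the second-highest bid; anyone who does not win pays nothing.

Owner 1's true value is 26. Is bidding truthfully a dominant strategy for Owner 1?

Check each profile of the others' bids and compare truth against every alternative bid.
Others bid (5, 5, 5): truth gives 21, best alternative gives 21.
Others bid (5, 5, 10): truth gives 16, best alternative gives 16.
Others bid (5, 10, 5): truth gives 16, best alternative gives 16.
Others bid (5, 10, 10): truth gives 16, best alternative gives 16.
Others bid (10, 5, 5): truth gives 16, best alternative gives 16.
Others bid (10, 5, 10): truth gives 16, best alternative gives 16.
(Remaining 119 profiles checked similarly; truth is weakly best in each.)
In every case the truthful bid is at least as good as any alternative, so it is a dominant strategy.

Yes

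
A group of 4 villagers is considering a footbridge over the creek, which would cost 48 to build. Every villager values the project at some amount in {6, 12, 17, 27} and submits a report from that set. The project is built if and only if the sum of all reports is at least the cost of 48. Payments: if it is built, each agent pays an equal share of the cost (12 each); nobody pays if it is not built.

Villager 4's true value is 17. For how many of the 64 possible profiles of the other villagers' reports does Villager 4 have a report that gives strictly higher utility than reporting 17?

9

Others report (6, 6, 12): truth gives 0; report 27 gives 5 > 0. Violating.
Others report (6, 6, 17): truth gives 0; report 27 gives 5 > 0. Violating.
Others report (6, 12, 6): truth gives 0; report 27 gives 5 > 0. Violating.
Others report (6, 12, 12): truth gives 0; report 27 gives 5 > 0. Violating.
Others report (6, 6, 6): truth gives 0; no alternative beats it.
Others report (6, 6, 27): truth gives 5; no alternative beats it.
(Checking all 64 profiles: 9 have a profitable deviation, 55 do not.)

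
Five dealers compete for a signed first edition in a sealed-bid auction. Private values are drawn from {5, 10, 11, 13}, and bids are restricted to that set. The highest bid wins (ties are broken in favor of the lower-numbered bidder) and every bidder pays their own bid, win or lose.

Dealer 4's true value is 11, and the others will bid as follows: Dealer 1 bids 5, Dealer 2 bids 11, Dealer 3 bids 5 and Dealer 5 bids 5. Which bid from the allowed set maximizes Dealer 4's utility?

13

Bid 5: loses but pays 5, utility -5.
Bid 10: loses but pays 10, utility -10.
Bid 11: loses but pays 11, utility -11.
Bid 13: wins, pays 13, utility 11 - 13 = -2.
The best choice is 13 with utility -2.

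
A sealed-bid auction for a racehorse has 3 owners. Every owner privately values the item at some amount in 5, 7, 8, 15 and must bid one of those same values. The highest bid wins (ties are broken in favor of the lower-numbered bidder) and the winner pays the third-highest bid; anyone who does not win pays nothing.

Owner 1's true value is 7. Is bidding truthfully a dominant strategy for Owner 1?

No

Consider the case where Owner 2 bids 5 and Owner 3 bids 8.
Truthful bid 7: loses, pays 0, utility 0.
Bid 8 instead: wins, pays 5, utility 7 - 5 = 2.
Since 2 > 0, bidding 8 is strictly better here, so truthful bidding is not dominant.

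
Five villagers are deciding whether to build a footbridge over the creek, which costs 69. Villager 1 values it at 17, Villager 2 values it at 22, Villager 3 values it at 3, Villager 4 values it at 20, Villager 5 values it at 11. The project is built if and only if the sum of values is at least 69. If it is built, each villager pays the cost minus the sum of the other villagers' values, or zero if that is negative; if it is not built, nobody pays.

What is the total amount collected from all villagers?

Total value 73 ≥ cost 69, so it is built.
Villager 1: others sum to 56; max(0, 69 - 56) = 13.
Villager 2: others sum to 51; max(0, 69 - 51) = 18.
Villager 3: others sum to 70; max(0, 69 - 70) = 0.
Villager 4: others sum to 53; max(0, 69 - 53) = 16.
Villager 5: others sum to 62; max(0, 69 - 62) = 7.
Total collected = 13 + 18 + 0 + 16 + 7 = 54.

54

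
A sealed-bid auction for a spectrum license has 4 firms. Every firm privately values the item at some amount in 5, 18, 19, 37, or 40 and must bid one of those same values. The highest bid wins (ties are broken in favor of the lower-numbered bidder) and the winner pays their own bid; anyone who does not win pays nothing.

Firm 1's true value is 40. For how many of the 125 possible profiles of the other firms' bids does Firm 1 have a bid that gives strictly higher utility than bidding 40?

Others bid (5, 5, 5): truth gives 0; bid 5 gives 35 > 0. Violating.
Others bid (5, 5, 18): truth gives 0; bid 18 gives 22 > 0. Violating.
Others bid (5, 5, 19): truth gives 0; bid 19 gives 21 > 0. Violating.
Others bid (5, 5, 37): truth gives 0; bid 37 gives 3 > 0. Violating.
Others bid (5, 5, 40): truth gives 0; no alternative beats it.
Others bid (5, 18, 40): truth gives 0; no alternative beats it.
(Checking all 125 profiles: 64 have a profitable deviation, 61 do not.)

64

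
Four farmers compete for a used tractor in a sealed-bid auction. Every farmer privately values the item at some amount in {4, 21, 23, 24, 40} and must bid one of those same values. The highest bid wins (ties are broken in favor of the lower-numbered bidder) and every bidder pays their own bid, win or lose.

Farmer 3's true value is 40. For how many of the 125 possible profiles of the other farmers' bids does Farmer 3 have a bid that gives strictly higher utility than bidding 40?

81

Others bid (4, 4, 4): truth gives 0; bid 21 gives 19 > 0. Violating.
Others bid (4, 4, 21): truth gives 0; bid 21 gives 19 > 0. Violating.
Others bid (4, 4, 23): truth gives 0; bid 23 gives 17 > 0. Violating.
Others bid (4, 4, 24): truth gives 0; bid 24 gives 16 > 0. Violating.
Others bid (4, 4, 40): truth gives 0; no alternative beats it.
Others bid (4, 21, 40): truth gives 0; no alternative beats it.
(Checking all 125 profiles: 81 have a profitable deviation, 44 do not.)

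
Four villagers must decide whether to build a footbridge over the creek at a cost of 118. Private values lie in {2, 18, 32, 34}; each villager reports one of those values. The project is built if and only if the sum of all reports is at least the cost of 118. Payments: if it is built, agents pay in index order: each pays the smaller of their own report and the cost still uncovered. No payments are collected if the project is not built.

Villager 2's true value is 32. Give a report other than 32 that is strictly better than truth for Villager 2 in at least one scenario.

Suppose Villager 1 reports 32, Villager 3 reports 34 and Villager 4 reports 34.
Report 32: project built, pays 32, utility 32 - 32 = 0.
Report 18: project built, pays 18, utility 32 - 18 = 14.
So reporting 18 beats truth here (14 > 0).

18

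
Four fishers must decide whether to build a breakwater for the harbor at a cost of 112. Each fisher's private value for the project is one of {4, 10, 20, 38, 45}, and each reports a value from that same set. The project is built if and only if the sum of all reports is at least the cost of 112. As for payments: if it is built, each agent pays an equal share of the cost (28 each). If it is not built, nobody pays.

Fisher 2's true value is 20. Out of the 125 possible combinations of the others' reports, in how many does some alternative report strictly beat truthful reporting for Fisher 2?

21

Others report (4, 45, 45): truth gives -8; report 4 gives 0 > -8. Violating.
Others report (10, 38, 45): truth gives -8; report 4 gives 0 > -8. Violating.
Others report (10, 45, 38): truth gives -8; report 4 gives 0 > -8. Violating.
Others report (10, 45, 45): truth gives -8; report 4 gives 0 > -8. Violating.
Others report (4, 4, 4): truth gives 0; no alternative beats it.
Others report (4, 4, 10): truth gives 0; no alternative beats it.
(Checking all 125 profiles: 21 have a profitable deviation, 104 do not.)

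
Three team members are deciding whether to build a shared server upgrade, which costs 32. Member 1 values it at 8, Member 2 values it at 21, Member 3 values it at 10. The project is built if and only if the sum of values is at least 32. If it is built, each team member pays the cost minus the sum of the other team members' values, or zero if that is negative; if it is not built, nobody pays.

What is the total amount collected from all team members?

Total value 39 ≥ cost 32, so it is built.
Member 1: others sum to 31; max(0, 32 - 31) = 1.
Member 2: others sum to 18; max(0, 32 - 18) = 14.
Member 3: others sum to 29; max(0, 32 - 29) = 3.
Total collected = 1 + 14 + 3 = 18.

18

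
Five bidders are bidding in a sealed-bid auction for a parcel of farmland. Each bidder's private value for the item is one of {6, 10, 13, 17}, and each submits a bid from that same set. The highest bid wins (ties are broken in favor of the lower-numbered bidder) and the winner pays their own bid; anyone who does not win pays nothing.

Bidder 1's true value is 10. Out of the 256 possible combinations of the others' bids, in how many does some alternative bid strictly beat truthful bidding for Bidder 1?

Others bid (6, 6, 6, 6): truth gives 0; bid 6 gives 4 > 0. Violating.
Others bid (6, 6, 6, 10): truth gives 0; no alternative beats it.
Others bid (6, 6, 6, 13): truth gives 0; no alternative beats it.
(Checking all 256 profiles: 1 has a profitable deviation, 255 do not.)

1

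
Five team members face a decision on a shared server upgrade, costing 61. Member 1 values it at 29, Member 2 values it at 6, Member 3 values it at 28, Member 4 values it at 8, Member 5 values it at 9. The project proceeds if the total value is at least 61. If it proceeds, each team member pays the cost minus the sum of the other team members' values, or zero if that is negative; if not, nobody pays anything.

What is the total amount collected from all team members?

19

Total value 80 ≥ cost 61, so it is built.
Member 1: others sum to 51; max(0, 61 - 51) = 10.
Member 2: others sum to 74; max(0, 61 - 74) = 0.
Member 3: others sum to 52; max(0, 61 - 52) = 9.
Member 4: others sum to 72; max(0, 61 - 72) = 0.
Member 5: others sum to 71; max(0, 61 - 71) = 0.
Total collected = 10 + 0 + 9 + 0 + 0 = 19.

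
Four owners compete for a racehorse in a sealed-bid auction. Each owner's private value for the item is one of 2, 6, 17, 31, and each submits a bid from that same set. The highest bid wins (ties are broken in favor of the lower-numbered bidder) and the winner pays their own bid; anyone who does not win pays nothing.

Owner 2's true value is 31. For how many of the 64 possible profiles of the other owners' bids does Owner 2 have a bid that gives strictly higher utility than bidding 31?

Others bid (2, 2, 2): truth gives 0; bid 6 gives 25 > 0. Violating.
Others bid (2, 2, 6): truth gives 0; bid 6 gives 25 > 0. Violating.
Others bid (2, 2, 17): truth gives 0; bid 17 gives 14 > 0. Violating.
Others bid (2, 6, 2): truth gives 0; bid 6 gives 25 > 0. Violating.
Others bid (2, 2, 31): truth gives 0; no alternative beats it.
Others bid (2, 6, 31): truth gives 0; no alternative beats it.
(Checking all 64 profiles: 18 have a profitable deviation, 46 do not.)

18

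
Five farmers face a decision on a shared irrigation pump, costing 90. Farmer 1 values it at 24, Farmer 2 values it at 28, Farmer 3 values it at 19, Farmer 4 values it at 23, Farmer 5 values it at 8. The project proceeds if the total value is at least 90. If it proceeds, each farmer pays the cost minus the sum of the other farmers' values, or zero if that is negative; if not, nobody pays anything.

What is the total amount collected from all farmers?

Total value 102 ≥ cost 90, so it is built.
Farmer 1: others sum to 78; max(0, 90 - 78) = 12.
Farmer 2: others sum to 74; max(0, 90 - 74) = 16.
Farmer 3: others sum to 83; max(0, 90 - 83) = 7.
Farmer 4: others sum to 79; max(0, 90 - 79) = 11.
Farmer 5: others sum to 94; max(0, 90 - 94) = 0.
Total collected = 12 + 16 + 7 + 11 + 0 = 46.

46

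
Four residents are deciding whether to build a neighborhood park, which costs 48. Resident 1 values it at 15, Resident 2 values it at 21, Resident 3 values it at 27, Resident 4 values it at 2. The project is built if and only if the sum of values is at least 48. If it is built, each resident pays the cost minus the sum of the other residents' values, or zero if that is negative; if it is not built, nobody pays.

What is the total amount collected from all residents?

14

Total value 65 ≥ cost 48, so it is built.
Resident 1: others sum to 50; max(0, 48 - 50) = 0.
Resident 2: others sum to 44; max(0, 48 - 44) = 4.
Resident 3: others sum to 38; max(0, 48 - 38) = 10.
Resident 4: others sum to 63; max(0, 48 - 63) = 0.
Total collected = 0 + 4 + 10 + 0 = 14.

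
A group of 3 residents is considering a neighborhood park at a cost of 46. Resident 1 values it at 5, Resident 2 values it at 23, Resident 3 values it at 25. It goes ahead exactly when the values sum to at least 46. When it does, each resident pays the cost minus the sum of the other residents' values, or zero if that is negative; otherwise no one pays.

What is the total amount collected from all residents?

Total value 53 ≥ cost 46, so it is built.
Resident 1: others sum to 48; max(0, 46 - 48) = 0.
Resident 2: others sum to 30; max(0, 46 - 30) = 16.
Resident 3: others sum to 28; max(0, 46 - 28) = 18.
Total collected = 0 + 16 + 18 = 34.

34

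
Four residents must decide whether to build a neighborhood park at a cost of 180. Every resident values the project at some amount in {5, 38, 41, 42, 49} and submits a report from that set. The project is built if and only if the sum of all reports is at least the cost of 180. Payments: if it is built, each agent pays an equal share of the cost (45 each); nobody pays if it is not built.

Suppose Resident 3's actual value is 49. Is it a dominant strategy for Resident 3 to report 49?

Check each profile of the others' reports and compare truth against every alternative report.
Others report (38, 49, 49): truth gives 4, best alternative gives 0.
Others report (41, 41, 49): truth gives 4, best alternative gives 0.
Others report (41, 42, 49): truth gives 4, best alternative gives 0.
Others report (41, 49, 41): truth gives 4, best alternative gives 0.
Others report (41, 49, 42): truth gives 4, best alternative gives 0.
Others report (42, 41, 49): truth gives 4, best alternative gives 0.
(Remaining 119 profiles checked similarly; truth is weakly best in each.)
In every case the truthful report is at least as good as any alternative, so it is a dominant strategy.

Yes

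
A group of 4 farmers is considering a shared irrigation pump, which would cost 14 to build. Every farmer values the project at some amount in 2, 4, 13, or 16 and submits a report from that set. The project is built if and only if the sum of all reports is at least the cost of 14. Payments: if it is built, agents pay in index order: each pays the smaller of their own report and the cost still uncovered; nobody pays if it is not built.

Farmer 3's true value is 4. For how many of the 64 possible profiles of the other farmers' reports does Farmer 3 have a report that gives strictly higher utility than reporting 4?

Others report (2, 2, 13): truth gives 0; report 2 gives 2 > 0. Violating.
Others report (2, 2, 16): truth gives 0; report 2 gives 2 > 0. Violating.
Others report (2, 4, 13): truth gives 0; report 2 gives 2 > 0. Violating.
Others report (2, 4, 16): truth gives 0; report 2 gives 2 > 0. Violating.
Others report (2, 2, 2): truth gives 0; no alternative beats it.
Others report (2, 2, 4): truth gives 0; no alternative beats it.
(Checking all 64 profiles: 9 have a profitable deviation, 55 do not.)

9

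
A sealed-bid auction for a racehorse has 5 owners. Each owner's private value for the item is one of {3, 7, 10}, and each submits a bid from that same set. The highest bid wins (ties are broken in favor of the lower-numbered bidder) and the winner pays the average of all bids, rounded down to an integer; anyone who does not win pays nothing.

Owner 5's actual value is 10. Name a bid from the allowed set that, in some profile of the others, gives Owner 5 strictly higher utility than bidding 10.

Suppose Owner 1 bids 3, Owner 2 bids 3, Owner 3 bids 3 and Owner 4 bids 3.
Bid 10: wins, pays 4, utility 10 - 4 = 6.
Bid 7: wins, pays 3, utility 10 - 3 = 7.
So bidding 7 beats truth here (7 > 6).

7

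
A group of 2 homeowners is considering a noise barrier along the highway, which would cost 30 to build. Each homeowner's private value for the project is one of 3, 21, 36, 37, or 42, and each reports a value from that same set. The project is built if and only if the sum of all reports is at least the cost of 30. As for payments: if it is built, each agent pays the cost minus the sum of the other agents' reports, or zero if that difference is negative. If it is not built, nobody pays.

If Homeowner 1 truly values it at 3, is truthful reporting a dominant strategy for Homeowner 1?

Check each profile of the others' reports and compare truth against every alternative report.
Others report (21): truth gives 0, best alternative gives -6.
Others report (36): truth gives 3, best alternative gives 3.
Others report (37): truth gives 3, best alternative gives 3.
Others report (42): truth gives 3, best alternative gives 3.
Others report (3): truth gives 0, best alternative gives 0.
In every case the truthful report is at least as good as any alternative, so it is a dominant strategy.

Yes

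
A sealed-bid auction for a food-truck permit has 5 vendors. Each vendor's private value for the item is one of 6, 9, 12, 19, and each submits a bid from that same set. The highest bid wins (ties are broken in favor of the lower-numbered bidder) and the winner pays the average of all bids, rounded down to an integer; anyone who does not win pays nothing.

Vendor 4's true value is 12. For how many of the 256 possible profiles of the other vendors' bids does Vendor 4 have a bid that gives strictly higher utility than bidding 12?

Others bid (6, 6, 6, 6): truth gives 5; bid 9 gives 6 > 5. Violating.
Others bid (6, 6, 6, 19): truth gives 0; bid 19 gives 1 > 0. Violating.
Others bid (6, 6, 9, 19): truth gives 0; bid 19 gives 1 > 0. Violating.
Others bid (6, 6, 12, 6): truth gives 0; bid 19 gives 3 > 0. Violating.
Others bid (6, 6, 6, 9): truth gives 5; no alternative beats it.
Others bid (6, 6, 6, 12): truth gives 4; no alternative beats it.
(Checking all 256 profiles: 47 have a profitable deviation, 209 do not.)

47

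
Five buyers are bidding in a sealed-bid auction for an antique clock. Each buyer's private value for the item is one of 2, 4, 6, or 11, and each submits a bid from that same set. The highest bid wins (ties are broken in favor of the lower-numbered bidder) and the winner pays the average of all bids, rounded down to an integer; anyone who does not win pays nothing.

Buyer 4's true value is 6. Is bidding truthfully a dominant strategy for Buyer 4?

No

Consider the case where Buyer 1 bids 2, Buyer 2 bids 2, Buyer 3 bids 2 and Buyer 5 bids 4.
Truthful bid 6: wins, pays 3, utility 6 - 3 = 3.
Bid 4 instead: wins, pays 2, utility 6 - 2 = 4.
Since 4 > 3, bidding 4 is strictly better here, so truthful bidding is not dominant.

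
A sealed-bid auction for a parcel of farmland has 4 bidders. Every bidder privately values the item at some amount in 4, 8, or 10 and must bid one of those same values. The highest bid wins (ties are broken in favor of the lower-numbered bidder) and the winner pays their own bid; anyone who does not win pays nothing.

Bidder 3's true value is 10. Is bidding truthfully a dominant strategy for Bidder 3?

Consider the case where Bidder 1 bids 4, Bidder 2 bids 4 and Bidder 4 bids 4.
Truthful bid 10: wins, pays 10, utility 10 - 10 = 0.
Bid 8 instead: wins, pays 8, utility 10 - 8 = 2.
Since 2 > 0, bidding 8 is strictly better here, so truthful bidding is not dominant.

No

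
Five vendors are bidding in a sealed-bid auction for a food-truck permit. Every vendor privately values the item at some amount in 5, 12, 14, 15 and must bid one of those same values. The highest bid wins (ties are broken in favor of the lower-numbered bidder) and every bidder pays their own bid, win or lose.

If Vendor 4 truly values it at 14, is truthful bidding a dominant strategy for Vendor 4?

No

Consider the case where Vendor 1 bids 5, Vendor 2 bids 5, Vendor 3 bids 5 and Vendor 5 bids 5.
Truthful bid 14: wins, pays 14, utility 14 - 14 = 0.
Bid 12 instead: wins, pays 12, utility 14 - 12 = 2.
Since 2 > 0, bidding 12 is strictly better here, so truthful bidding is not dominant.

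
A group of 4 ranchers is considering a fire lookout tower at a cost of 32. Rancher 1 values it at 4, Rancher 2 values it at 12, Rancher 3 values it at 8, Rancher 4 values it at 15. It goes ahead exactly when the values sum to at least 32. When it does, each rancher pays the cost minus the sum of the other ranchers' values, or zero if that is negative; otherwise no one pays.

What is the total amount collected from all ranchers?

Total value 39 ≥ cost 32, so it is built.
Rancher 1: others sum to 35; max(0, 32 - 35) = 0.
Rancher 2: others sum to 27; max(0, 32 - 27) = 5.
Rancher 3: others sum to 31; max(0, 32 - 31) = 1.
Rancher 4: others sum to 24; max(0, 32 - 24) = 8.
Total collected = 0 + 5 + 1 + 8 = 14.

14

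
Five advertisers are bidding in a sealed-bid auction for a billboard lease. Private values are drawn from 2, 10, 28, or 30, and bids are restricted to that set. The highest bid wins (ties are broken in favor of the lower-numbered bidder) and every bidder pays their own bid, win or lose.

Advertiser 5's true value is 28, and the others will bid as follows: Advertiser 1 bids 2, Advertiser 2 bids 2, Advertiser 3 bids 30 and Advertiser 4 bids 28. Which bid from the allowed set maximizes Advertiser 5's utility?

2

Bid 2: loses but pays 2, utility -2.
Bid 10: loses but pays 10, utility -10.
Bid 28: loses but pays 28, utility -28.
Bid 30: loses but pays 30, utility -30.
The best choice is 2 with utility -2.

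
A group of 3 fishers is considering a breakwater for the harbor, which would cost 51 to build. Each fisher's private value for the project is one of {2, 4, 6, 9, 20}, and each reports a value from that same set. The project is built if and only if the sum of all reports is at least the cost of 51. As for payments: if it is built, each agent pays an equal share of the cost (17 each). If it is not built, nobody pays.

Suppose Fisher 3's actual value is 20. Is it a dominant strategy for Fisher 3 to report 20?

Check each profile of the others' reports and compare truth against every alternative report.
Others report (20, 20): truth gives 3, best alternative gives 0.
Others report (2, 2): truth gives 0, best alternative gives 0.
Others report (2, 4): truth gives 0, best alternative gives 0.
Others report (2, 6): truth gives 0, best alternative gives 0.
Others report (2, 9): truth gives 0, best alternative gives 0.
Others report (2, 20): truth gives 0, best alternative gives 0.
(Remaining 19 profiles checked similarly; truth is weakly best in each.)
In every case the truthful report is at least as good as any alternative, so it is a dominant strategy.

Yes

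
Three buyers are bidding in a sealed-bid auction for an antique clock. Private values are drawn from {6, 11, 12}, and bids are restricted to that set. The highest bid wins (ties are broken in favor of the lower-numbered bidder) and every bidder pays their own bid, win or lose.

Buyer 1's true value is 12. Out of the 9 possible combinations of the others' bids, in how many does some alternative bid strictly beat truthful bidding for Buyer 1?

4

Others bid (6, 6): truth gives 0; bid 6 gives 6 > 0. Violating.
Others bid (6, 11): truth gives 0; bid 11 gives 1 > 0. Violating.
Others bid (11, 6): truth gives 0; bid 11 gives 1 > 0. Violating.
Others bid (11, 11): truth gives 0; bid 11 gives 1 > 0. Violating.
Others bid (6, 12): truth gives 0; no alternative beats it.
Others bid (11, 12): truth gives 0; no alternative beats it.
(Checking all 9 profiles: 4 have a profitable deviation, 5 do not.)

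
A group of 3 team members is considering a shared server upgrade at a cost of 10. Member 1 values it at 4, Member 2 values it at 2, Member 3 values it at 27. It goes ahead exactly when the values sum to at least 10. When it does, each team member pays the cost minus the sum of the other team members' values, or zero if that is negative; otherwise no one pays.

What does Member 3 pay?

Total value 33 ≥ cost 10, so the project is built.
The other team members' values sum to 6.
Cost minus that sum is 10 - 6 = 4.

4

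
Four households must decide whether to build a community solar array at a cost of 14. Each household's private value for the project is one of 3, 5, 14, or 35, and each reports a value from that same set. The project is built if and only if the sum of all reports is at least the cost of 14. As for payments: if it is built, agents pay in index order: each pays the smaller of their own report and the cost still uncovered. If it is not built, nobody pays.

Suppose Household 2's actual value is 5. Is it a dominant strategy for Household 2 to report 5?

Consider the case where Household 1 reports 3, Household 3 reports 3 and Household 4 reports 5.
Truthful report 5: project built, pays 5, utility 5 - 5 = 0.
Report 3 instead: project built, pays 3, utility 5 - 3 = 2.
Since 2 > 0, reporting 3 is strictly better here, so truthful reporting is not dominant.

No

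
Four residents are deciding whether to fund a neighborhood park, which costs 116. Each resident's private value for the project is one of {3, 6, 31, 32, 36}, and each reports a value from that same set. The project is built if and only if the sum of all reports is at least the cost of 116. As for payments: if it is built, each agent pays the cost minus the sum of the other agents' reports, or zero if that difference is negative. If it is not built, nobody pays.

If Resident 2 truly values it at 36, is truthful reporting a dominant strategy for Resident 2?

Check each profile of the others' reports and compare truth against every alternative report.
Others report (36, 36, 36): truth gives 28, best alternative gives 28.
Others report (32, 36, 36): truth gives 24, best alternative gives 24.
Others report (36, 32, 36): truth gives 24, best alternative gives 24.
Others report (36, 36, 32): truth gives 24, best alternative gives 24.
Others report (31, 36, 36): truth gives 23, best alternative gives 23.
Others report (36, 31, 36): truth gives 23, best alternative gives 23.
(Remaining 119 profiles checked similarly; truth is weakly best in each.)
In every case the truthful report is at least as good as any alternative, so it is a dominant strategy.

Yes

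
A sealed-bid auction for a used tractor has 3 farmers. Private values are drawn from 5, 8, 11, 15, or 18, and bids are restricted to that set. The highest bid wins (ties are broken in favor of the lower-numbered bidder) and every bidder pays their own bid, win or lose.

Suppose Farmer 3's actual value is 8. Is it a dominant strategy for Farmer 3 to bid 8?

No

Consider the case where Farmer 1 bids 5 and Farmer 2 bids 8.
Truthful bid 8: loses but pays 8, utility -8.
Bid 5 instead: loses but pays 5, utility -5.
Since -5 > -8, bidding 5 is strictly better here, so truthful bidding is not dominant.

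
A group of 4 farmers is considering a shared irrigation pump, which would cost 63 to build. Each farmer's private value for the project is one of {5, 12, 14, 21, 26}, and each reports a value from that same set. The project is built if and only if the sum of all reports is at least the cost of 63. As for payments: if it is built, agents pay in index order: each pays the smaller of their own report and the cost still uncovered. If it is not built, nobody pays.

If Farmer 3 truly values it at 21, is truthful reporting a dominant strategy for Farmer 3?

Consider the case where Farmer 1 reports 5, Farmer 2 reports 21 and Farmer 4 reports 26.
Truthful report 21: project built, pays 21, utility 21 - 21 = 0.
Report 12 instead: project built, pays 12, utility 21 - 12 = 9.
Since 9 > 0, reporting 12 is strictly better here, so truthful reporting is not dominant.

No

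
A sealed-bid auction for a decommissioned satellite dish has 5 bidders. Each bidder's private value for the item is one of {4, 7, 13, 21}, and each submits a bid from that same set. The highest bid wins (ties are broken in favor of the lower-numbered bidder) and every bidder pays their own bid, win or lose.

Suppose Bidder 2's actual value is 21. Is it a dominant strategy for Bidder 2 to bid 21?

Consider the case where Bidder 1 bids 4, Bidder 3 bids 4, Bidder 4 bids 4 and Bidder 5 bids 4.
Truthful bid 21: wins, pays 21, utility 21 - 21 = 0.
Bid 7 instead: wins, pays 7, utility 21 - 7 = 14.
Since 14 > 0, bidding 7 is strictly better here, so truthful bidding is not dominant.

No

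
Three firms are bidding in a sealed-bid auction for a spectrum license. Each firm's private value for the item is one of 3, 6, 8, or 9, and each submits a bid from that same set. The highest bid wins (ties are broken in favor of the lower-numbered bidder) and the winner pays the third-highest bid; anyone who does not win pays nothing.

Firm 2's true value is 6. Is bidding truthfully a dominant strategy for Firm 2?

No

Consider the case where Firm 1 bids 3 and Firm 3 bids 8.
Truthful bid 6: loses, pays 0, utility 0.
Bid 8 instead: wins, pays 3, utility 6 - 3 = 3.
Since 3 > 0, bidding 8 is strictly better here, so truthful bidding is not dominant.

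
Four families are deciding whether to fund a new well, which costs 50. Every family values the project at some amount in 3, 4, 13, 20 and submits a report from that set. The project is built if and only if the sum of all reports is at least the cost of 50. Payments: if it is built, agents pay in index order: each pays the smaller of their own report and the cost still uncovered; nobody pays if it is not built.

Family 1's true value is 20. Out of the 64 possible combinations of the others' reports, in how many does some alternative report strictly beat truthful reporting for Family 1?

Others report (3, 20, 20): truth gives 0; report 13 gives 7 > 0. Violating.
Others report (4, 13, 20): truth gives 0; report 13 gives 7 > 0. Violating.
Others report (4, 20, 13): truth gives 0; report 13 gives 7 > 0. Violating.
Others report (4, 20, 20): truth gives 0; report 13 gives 7 > 0. Violating.
Others report (3, 3, 3): truth gives 0; no alternative beats it.
Others report (3, 3, 4): truth gives 0; no alternative beats it.
(Checking all 64 profiles: 20 have a profitable deviation, 44 do not.)

20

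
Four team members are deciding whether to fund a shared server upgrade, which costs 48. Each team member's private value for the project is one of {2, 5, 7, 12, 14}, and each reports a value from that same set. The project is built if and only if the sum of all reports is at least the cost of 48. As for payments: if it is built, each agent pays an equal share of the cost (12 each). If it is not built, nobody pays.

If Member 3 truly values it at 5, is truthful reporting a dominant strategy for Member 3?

Check each profile of the others' reports and compare truth against every alternative report.
Others report (2, 2, 2): truth gives 0, best alternative gives 0.
Others report (2, 2, 5): truth gives 0, best alternative gives 0.
Others report (2, 2, 7): truth gives 0, best alternative gives 0.
Others report (2, 2, 12): truth gives 0, best alternative gives 0.
Others report (2, 2, 14): truth gives 0, best alternative gives 0.
Others report (2, 5, 2): truth gives 0, best alternative gives 0.
(Remaining 119 profiles checked similarly; truth is weakly best in each.)
In every case the truthful report is at least as good as any alternative, so it is a dominant strategy.

Yes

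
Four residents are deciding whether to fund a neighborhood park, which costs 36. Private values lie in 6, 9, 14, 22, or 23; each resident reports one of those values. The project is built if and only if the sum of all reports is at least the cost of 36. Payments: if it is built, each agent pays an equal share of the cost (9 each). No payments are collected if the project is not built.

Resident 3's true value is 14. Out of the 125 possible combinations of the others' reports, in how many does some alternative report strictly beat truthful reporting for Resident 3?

Others report (6, 6, 6): truth gives 0; report 22 gives 5 > 0. Violating.
Others report (6, 6, 9): truth gives 0; report 22 gives 5 > 0. Violating.
Others report (6, 9, 6): truth gives 0; report 22 gives 5 > 0. Violating.
Others report (9, 6, 6): truth gives 0; report 22 gives 5 > 0. Violating.
Others report (6, 6, 14): truth gives 5; no alternative beats it.
Others report (6, 6, 22): truth gives 5; no alternative beats it.
(Checking all 125 profiles: 4 have a profitable deviation, 121 do not.)

4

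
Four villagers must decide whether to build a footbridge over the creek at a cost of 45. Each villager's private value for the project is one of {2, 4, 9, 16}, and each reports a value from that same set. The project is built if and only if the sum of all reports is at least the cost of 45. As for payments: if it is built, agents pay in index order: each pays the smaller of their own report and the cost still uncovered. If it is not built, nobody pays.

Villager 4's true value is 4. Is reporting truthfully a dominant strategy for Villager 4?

Check each profile of the others' reports and compare truth against every alternative report.
Others report (16, 16, 16): truth gives 4, best alternative gives 4.
Others report (2, 2, 2): truth gives 0, best alternative gives 0.
Others report (2, 2, 4): truth gives 0, best alternative gives 0.
Others report (2, 2, 9): truth gives 0, best alternative gives 0.
Others report (2, 2, 16): truth gives 0, best alternative gives 0.
Others report (2, 4, 2): truth gives 0, best alternative gives 0.
(Remaining 58 profiles checked similarly; truth is weakly best in each.)
In every case the truthful report is at least as good as any alternative, so it is a dominant strategy.

Yes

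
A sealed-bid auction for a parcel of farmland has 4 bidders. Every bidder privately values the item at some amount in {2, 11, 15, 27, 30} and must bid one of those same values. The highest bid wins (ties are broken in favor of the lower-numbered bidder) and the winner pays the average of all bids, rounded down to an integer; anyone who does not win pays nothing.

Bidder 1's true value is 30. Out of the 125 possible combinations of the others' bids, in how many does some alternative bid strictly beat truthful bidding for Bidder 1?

45

Others bid (2, 2, 2): truth gives 21; bid 2 gives 28 > 21. Violating.
Others bid (2, 2, 11): truth gives 19; bid 11 gives 24 > 19. Violating.
Others bid (2, 2, 15): truth gives 18; bid 15 gives 22 > 18. Violating.
Others bid (2, 2, 27): truth gives 15; bid 27 gives 16 > 15. Violating.
Others bid (2, 2, 30): truth gives 14; no alternative beats it.
Others bid (2, 11, 30): truth gives 12; no alternative beats it.
(Checking all 125 profiles: 45 have a profitable deviation, 80 do not.)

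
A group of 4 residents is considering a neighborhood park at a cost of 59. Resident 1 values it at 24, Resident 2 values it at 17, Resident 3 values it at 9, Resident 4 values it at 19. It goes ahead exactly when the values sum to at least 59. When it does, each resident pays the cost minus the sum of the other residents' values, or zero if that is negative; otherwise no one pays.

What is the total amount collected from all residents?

Total value 69 ≥ cost 59, so it is built.
Resident 1: others sum to 45; max(0, 59 - 45) = 14.
Resident 2: others sum to 52; max(0, 59 - 52) = 7.
Resident 3: others sum to 60; max(0, 59 - 60) = 0.
Resident 4: others sum to 50; max(0, 59 - 50) = 9.
Total collected = 14 + 7 + 0 + 9 = 30.

30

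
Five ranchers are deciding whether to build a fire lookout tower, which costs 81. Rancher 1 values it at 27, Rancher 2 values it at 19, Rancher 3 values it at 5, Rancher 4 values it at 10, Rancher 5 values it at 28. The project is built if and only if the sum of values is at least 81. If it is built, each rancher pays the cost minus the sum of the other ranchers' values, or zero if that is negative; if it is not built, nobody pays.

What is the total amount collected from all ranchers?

52

Total value 89 ≥ cost 81, so it is built.
Rancher 1: others sum to 62; max(0, 81 - 62) = 19.
Rancher 2: others sum to 70; max(0, 81 - 70) = 11.
Rancher 3: others sum to 84; max(0, 81 - 84) = 0.
Rancher 4: others sum to 79; max(0, 81 - 79) = 2.
Rancher 5: others sum to 61; max(0, 81 - 61) = 20.
Total collected = 19 + 11 + 0 + 2 + 20 = 52.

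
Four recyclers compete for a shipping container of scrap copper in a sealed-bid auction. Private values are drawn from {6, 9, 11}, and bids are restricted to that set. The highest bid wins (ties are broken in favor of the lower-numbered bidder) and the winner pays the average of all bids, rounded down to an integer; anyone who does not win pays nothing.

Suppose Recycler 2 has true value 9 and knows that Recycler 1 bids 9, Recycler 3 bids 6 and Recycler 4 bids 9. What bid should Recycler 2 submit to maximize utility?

Bid 6: loses, pays 0, utility 0.
Bid 9: loses, pays 0, utility 0.
Bid 11: wins, pays 8, utility 9 - 8 = 1.
The best choice is 11 with utility 1.

11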